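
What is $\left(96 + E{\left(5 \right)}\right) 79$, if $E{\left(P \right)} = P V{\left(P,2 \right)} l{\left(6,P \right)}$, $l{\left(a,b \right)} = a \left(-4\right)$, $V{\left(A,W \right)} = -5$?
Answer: $54984$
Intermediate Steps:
$l{\left(a,b \right)} = - 4 a$
$E{\left(P \right)} = 120 P$ ($E{\left(P \right)} = P \left(-5\right) \left(\left(-4\right) 6\right) = - 5 P \left(-24\right) = 120 P$)
$\left(96 + E{\left(5 \right)}\right) 79 = \left(96 + 120 \cdot 5\right) 79 = \left(96 + 600\right) 79 = 696 \cdot 79 = 54984$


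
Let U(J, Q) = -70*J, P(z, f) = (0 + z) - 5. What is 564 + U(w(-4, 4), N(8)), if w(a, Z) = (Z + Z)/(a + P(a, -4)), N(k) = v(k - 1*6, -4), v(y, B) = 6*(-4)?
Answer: 7892/13 ≈ 607.08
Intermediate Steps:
P(z, f) = -5 + z (P(z, f) = z - 5 = -5 + z)
v(y, B) = -24
N(k) = -24
w(a, Z) = 2*Z/(-5 + 2*a) (w(a, Z) = (Z + Z)/(a + (-5 + a)) = (2*Z)/(-5 + 2*a) = 2*Z/(-5 + 2*a))
564 + U(w(-4, 4), N(8)) = 564 - 140*4/(-5 + 2*(-4)) = 564 - 140*4/(-5 - 8) = 564 - 140*4/(-13) = 564 - 140*4*(-1)/13 = 564 - 70*(-8/13) = 564 + 560/13 = 7892/13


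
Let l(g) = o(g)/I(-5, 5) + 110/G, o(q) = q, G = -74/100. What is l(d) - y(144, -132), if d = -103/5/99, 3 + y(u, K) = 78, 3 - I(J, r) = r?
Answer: -8188439/36630 ≈ -223.54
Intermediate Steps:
I(J, r) = 3 - r
G = -37/50 (G = -74*1/100 = -37/50 ≈ -0.74000)
y(u, K) = 75 (y(u, K) = -3 + 78 = 75)
d = -103/495 (d = -103*⅕*(1/99) = -103/5*1/99 = -103/495 ≈ -0.20808)
l(g) = -5500/37 - g/2 (l(g) = g/(3 - 1*5) + 110/(-37/50) = g/(3 - 5) + 110*(-50/37) = g/(-2) - 5500/37 = g*(-½) - 5500/37 = -g/2 - 5500/37 = -5500/37 - g/2)
l(d) - y(144, -132) = (-5500/37 - ½*(-103/495)) - 1*75 = (-5500/37 + 103/990) - 75 = -5441189/36630 - 75 = -8188439/36630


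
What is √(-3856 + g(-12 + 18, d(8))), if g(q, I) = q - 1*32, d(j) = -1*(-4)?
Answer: I*√3882 ≈ 62.306*I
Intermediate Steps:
d(j) = 4
g(q, I) = -32 + q (g(q, I) = q - 32 = -32 + q)
√(-3856 + g(-12 + 18, d(8))) = √(-3856 + (-32 + (-12 + 18))) = √(-3856 + (-32 + 6)) = √(-3856 - 26) = √(-3882) = I*√3882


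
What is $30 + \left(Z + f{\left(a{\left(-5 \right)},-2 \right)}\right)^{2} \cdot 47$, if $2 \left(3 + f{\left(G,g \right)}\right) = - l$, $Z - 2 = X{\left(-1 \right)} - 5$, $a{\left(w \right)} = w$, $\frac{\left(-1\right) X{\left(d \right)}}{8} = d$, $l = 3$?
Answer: $\frac{167}{4} \approx 41.75$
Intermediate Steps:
$X{\left(d \right)} = - 8 d$
$Z = 5$ ($Z = 2 - -3 = 2 + \left(8 - 5\right) = 2 + 3 = 5$)
$f{\left(G,g \right)} = - \frac{9}{2}$ ($f{\left(G,g \right)} = -3 + \frac{\left(-1\right) 3}{2} = -3 + \frac{1}{2} \left(-3\right) = -3 - \frac{3}{2} = - \frac{9}{2}$)
$30 + \left(Z + f{\left(a{\left(-5 \right)},-2 \right)}\right)^{2} \cdot 47 = 30 + \left(5 - \frac{9}{2}\right)^{2} \cdot 47 = 30 + \left(\frac{1}{2}\right)^{2} \cdot 47 = 30 + \frac{1}{4} \cdot 47 = 30 + \frac{47}{4} = \frac{167}{4}$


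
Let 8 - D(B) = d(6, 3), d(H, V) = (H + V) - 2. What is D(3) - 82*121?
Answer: -9921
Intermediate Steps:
d(H, V) = -2 + H + V
D(B) = 1 (D(B) = 8 - (-2 + 6 + 3) = 8 - 1*7 = 8 - 7 = 1)
D(3) - 82*121 = 1 - 82*121 = 1 - 9922 = -9921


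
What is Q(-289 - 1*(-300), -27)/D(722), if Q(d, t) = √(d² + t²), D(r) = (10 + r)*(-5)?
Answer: -√34/732 ≈ -0.0079658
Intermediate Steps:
D(r) = -50 - 5*r
Q(-289 - 1*(-300), -27)/D(722) = √((-289 - 1*(-300))² + (-27)²)/(-50 - 5*722) = √((-289 + 300)² + 729)/(-50 - 3610) = √(11² + 729)/(-3660) = √(121 + 729)*(-1/3660) = √850*(-1/3660) = (5*√34)*(-1/3660) = -√34/732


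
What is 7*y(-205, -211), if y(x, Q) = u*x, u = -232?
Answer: 332920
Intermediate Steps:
y(x, Q) = -232*x
7*y(-205, -211) = 7*(-232*(-205)) = 7*47560 = 332920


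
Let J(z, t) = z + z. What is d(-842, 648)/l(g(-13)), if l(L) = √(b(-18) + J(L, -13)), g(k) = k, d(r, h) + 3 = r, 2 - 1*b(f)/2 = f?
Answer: -845*√14/14 ≈ -225.84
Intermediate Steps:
J(z, t) = 2*z
b(f) = 4 - 2*f
d(r, h) = -3 + r
l(L) = √(40 + 2*L) (l(L) = √((4 - 2*(-18)) + 2*L) = √((4 + 36) + 2*L) = √(40 + 2*L))
d(-842, 648)/l(g(-13)) = (-3 - 842)/(√(40 + 2*(-13))) = -845/√(40 - 26) = -845*√14/14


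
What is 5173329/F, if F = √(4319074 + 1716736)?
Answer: 5173329*√6035810/6035810 ≈ 2105.7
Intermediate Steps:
F = √6035810 ≈ 2456.8
5173329/F = 5173329/(√6035810) = 5173329*(√6035810/6035810) = 5173329*√6035810/6035810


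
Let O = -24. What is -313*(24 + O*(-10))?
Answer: -82632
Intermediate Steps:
-313*(24 + O*(-10)) = -313*(24 - 24*(-10)) = -313*(24 + 240) = -313*264 = -82632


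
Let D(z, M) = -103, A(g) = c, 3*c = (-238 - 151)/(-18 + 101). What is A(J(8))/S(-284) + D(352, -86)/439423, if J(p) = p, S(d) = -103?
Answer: 168293906/11269881681 ≈ 0.014933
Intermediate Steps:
c = -389/249 (c = ((-238 - 151)/(-18 + 101))/3 = (-389/83)/3 = (-389*1/83)/3 = (⅓)*(-389/83) = -389/249 ≈ -1.5622)
A(g) = -389/249
A(J(8))/S(-284) + D(352, -86)/439423 = -389/249/(-103) - 103/439423 = -389/249*(-1/103) - 103*1/439423 = 389/25647 - 103/439423 = 168293906/11269881681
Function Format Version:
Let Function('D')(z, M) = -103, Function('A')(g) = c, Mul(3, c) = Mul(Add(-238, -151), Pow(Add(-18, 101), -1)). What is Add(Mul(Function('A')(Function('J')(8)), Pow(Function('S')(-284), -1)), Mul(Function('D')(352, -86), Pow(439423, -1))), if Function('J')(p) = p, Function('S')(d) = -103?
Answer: Rational(168293906, 11269881681) ≈ 0.014933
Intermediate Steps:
c = Rational(-389, 249) (c = Mul(Rational(1, 3), Mul(Add(-238, -151), Pow(Add(-18, 101), -1))) = Mul(Rational(1, 3), Mul(-389, Pow(83, -1))) = Mul(Rational(1, 3), Mul(-389, Rational(1, 83))) = Mul(Rational(1, 3), Rational(-389, 83)) = Rational(-389, 249) ≈ -1.5622)
Function('A')(g) = Rational(-389, 249)
Add(Mul(Function('A')(Function('J')(8)), Pow(Function('S')(-284), -1)), Mul(Function('D')(352, -86), Pow(439423, -1))) = Add(Mul(Rational(-389, 249), Pow(-103, -1)), Mul(-103, Pow(439423, -1))) = Add(Mul(Rational(-389, 249), Rational(-1, 103)), Mul(-103, Rational(1, 439423))) = Add(Rational(389, 25647), Rational(-103, 439423)) = Rational(168293906, 11269881681)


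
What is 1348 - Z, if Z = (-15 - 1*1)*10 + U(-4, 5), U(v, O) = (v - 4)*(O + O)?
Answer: 1588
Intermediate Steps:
U(v, O) = 2*O*(-4 + v) (U(v, O) = (-4 + v)*(2*O) = 2*O*(-4 + v))
Z = -240 (Z = (-15 - 1*1)*10 + 2*5*(-4 - 4) = (-15 - 1)*10 + 2*5*(-8) = -16*10 - 80 = -160 - 80 = -240)
1348 - Z = 1348 - 1*(-240) = 1348 + 240 = 1588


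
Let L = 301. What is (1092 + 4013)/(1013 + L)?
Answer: 5105/1314 ≈ 3.8851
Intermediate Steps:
(1092 + 4013)/(1013 + L) = (1092 + 4013)/(1013 + 301) = 5105/1314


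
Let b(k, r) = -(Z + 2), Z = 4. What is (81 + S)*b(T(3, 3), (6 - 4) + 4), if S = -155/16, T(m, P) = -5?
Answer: -3423/8 ≈ -427.88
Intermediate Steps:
S = -155/16 (S = -155*1/16 = -155/16 ≈ -9.6875)
b(k, r) = -6 (b(k, r) = -(4 + 2) = -1*6 = -6)
(81 + S)*b(T(3, 3), (6 - 4) + 4) = (81 - 155/16)*(-6) = (1141/16)*(-6) = -3423/8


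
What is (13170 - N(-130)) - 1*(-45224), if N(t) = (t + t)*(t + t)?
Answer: -9206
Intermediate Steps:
N(t) = 4*t² (N(t) = (2*t)*(2*t) = 4*t²)
(13170 - N(-130)) - 1*(-45224) = (13170 - 4*(-130)²) - 1*(-45224) = (13170 - 4*16900) + 45224 = (13170 - 1*67600) + 45224 = (13170 - 67600) + 45224 = -54430 + 45224 = -9206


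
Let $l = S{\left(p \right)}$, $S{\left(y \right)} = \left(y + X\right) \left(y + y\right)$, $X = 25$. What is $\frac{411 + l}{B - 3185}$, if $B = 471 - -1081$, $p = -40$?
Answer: $- \frac{1611}{1633} \approx -0.98653$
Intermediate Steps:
$S{\left(y \right)} = 2 y \left(25 + y\right)$ ($S{\left(y \right)} = \left(y + 25\right) \left(y + y\right) = \left(25 + y\right) 2 y = 2 y \left(25 + y\right)$)
$B = 1552$ ($B = 471 + 1081 = 1552$)
$l = 1200$ ($l = 2 \left(-40\right) \left(25 - 40\right) = 2 \left(-40\right) \left(-15\right) = 1200$)
$\frac{411 + l}{B - 3185} = \frac{411 + 1200}{1552 - 3185} = \frac{1611}{-1633} = 1611 \left(- \frac{1}{1633}\right) = - \frac{1611}{1633}$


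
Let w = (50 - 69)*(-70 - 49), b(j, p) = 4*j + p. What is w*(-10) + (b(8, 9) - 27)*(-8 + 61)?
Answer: -21868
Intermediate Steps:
b(j, p) = p + 4*j
w = 2261 (w = -19*(-119) = 2261)
w*(-10) + (b(8, 9) - 27)*(-8 + 61) = 2261*(-10) + ((9 + 4*8) - 27)*(-8 + 61) = -22610 + ((9 + 32) - 27)*53 = -22610 + (41 - 27)*53 = -22610 + 14*53 = -22610 + 742 = -21868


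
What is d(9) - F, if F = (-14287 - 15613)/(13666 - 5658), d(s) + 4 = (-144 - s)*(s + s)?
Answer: -424157/154 ≈ -2754.3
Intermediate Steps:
d(s) = -4 + 2*s*(-144 - s) (d(s) = -4 + (-144 - s)*(s + s) = -4 + (-144 - s)*(2*s) = -4 + 2*s*(-144 - s))
F = -575/154 (F = -29900/8008 = -29900*1/8008 = -575/154 ≈ -3.7338)
d(9) - F = (-4 - 288*9 - 2*9**2) - 1*(-575/154) = (-4 - 2592 - 2*81) + 575/154 = (-4 - 2592 - 162) + 575/154 = -2758 + 575/154 = -424157/154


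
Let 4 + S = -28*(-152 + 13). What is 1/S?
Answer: 1/3888 ≈ 0.00025720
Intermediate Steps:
S = 3888 (S = -4 - 28*(-152 + 13) = -4 - 28*(-139) = -4 + 3892 = 3888)
1/S = 1/3888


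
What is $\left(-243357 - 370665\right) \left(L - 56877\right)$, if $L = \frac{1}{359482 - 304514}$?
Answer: $\frac{959843775609285}{27484} \approx 3.4924 \cdot 10^{10}$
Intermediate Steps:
$L = \frac{1}{54968} \approx 1.8192 \cdot 10^{-5}$
$\left(-243357 - 370665\right) \left(L - 56877\right) = \left(-243357 - 370665\right) \left(\frac{1}{54968} - 56877\right) = - 614022 \left(\frac{1}{54968} - 56877\right) = \left(-614022\right) \left(- \frac{3126414935}{54968}\right) = \frac{959843775609285}{27484}$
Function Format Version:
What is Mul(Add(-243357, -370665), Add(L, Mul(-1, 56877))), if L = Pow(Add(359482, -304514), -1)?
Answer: Rational(959843775609285, 27484) ≈ 3.4924e+10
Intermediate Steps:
L = Rational(1, 54968) (L = Pow(54968, -1) = Rational(1, 54968) ≈ 1.8192e-5)
Mul(Add(-243357, -370665), Add(L, Mul(-1, 56877))) = Mul(Add(-243357, -370665), Add(Rational(1, 54968), Mul(-1, 56877))) = Mul(-614022, Add(Rational(1, 54968), -56877)) = Mul(-614022, Rational(-3126414935, 54968)) = Rational(959843775609285, 27484)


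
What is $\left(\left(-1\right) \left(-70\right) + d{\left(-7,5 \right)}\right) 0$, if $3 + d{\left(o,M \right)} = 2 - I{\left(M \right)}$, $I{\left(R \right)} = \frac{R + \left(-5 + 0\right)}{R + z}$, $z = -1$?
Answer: $0$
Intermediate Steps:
$I{\left(R \right)} = \frac{-5 + R}{-1 + R}$ ($I{\left(R \right)} = \frac{R + \left(-5 + 0\right)}{R - 1} = \frac{R - 5}{-1 + R} = \frac{-5 + R}{-1 + R}$)
$d{\left(o,M \right)} = -1 - \frac{-5 + M}{-1 + M}$ ($d{\left(o,M \right)} = -3 - \left(-2 + \frac{-5 + M}{-1 + M}\right) = -1 - \frac{-5 + M}{-1 + M}$)
$\left(\left(-1\right) \left(-70\right) + d{\left(-7,5 \right)}\right) 0 = \left(\left(-1\right) \left(-70\right) + \frac{2 \left(3 - 5\right)}{-1 + 5}\right) 0 = \left(70 + \frac{2 \left(3 - 5\right)}{4}\right) 0 = \left(70 + 2 \cdot \frac{1}{4} \left(-2\right)\right) 0 = \left(70 - 1\right) 0 = 69 \cdot 0 = 0$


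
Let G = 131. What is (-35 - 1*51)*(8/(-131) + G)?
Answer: -1475158/131 ≈ -11261.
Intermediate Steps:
(-35 - 1*51)*(8/(-131) + G) = (-35 - 1*51)*(8/(-131) + 131) = (-35 - 51)*(8*(-1/131) + 131) = -86*(-8/131 + 131) = -86*17153/131 = -1475158/131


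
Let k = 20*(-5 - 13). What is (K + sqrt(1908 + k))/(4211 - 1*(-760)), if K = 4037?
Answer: 4037/4971 + 2*sqrt(43)/1657 ≈ 0.82003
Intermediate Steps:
k = -360 (k = 20*(-18) = -360)
(K + sqrt(1908 + k))/(4211 - 1*(-760)) = (4037 + sqrt(1908 - 360))/(4211 - 1*(-760)) = (4037 + sqrt(1548))/(4211 + 760) = (4037 + 6*sqrt(43))/4971 = (4037 + 6*sqrt(43))*(1/4971) = 4037/4971 + 2*sqrt(43)/1657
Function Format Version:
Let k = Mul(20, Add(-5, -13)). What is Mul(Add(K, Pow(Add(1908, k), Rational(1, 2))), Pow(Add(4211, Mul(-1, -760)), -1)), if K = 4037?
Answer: Add(Rational(4037, 4971), Mul(Rational(2, 1657), Pow(43, Rational(1, 2)))) ≈ 0.82003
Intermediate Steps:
k = -360 (k = Mul(20, -18) = -360)
Mul(Add(K, Pow(Add(1908, k), Rational(1, 2))), Pow(Add(4211, Mul(-1, -760)), -1)) = Mul(Add(4037, Pow(Add(1908, -360), Rational(1, 2))), Pow(Add(4211, Mul(-1, -760)), -1)) = Mul(Add(4037, Pow(1548, Rational(1, 2))), Pow(Add(4211, 760), -1)) = Mul(Add(4037, Mul(6, Pow(43, Rational(1, 2)))), Pow(4971, -1)) = Mul(Add(4037, Mul(6, Pow(43, Rational(1, 2)))), Rational(1, 4971)) = Add(Rational(4037, 4971), Mul(Rational(2, 1657), Pow(43, Rational(1, 2))))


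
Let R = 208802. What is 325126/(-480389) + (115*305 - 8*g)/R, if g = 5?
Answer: -4641502767/9118743998 ≈ -0.50901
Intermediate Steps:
325126/(-480389) + (115*305 - 8*g)/R = 325126/(-480389) + (115*305 - 8*5)/208802 = 325126*(-1/480389) + (35075 - 40)*(1/208802) = -325126/480389 + 35035*(1/208802) = -325126/480389 + 3185/18982 = -4641502767/9118743998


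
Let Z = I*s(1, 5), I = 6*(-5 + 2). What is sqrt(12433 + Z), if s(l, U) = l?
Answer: sqrt(12415) ≈ 111.42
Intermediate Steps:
I = -18 (I = 6*(-3) = -18)
Z = -18 (Z = -18*1 = -18)
sqrt(12433 + Z) = sqrt(12433 - 18) = sqrt(12415)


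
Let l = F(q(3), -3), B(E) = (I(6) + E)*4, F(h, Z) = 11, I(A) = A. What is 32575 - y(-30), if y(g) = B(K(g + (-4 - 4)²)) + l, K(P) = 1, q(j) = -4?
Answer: 32536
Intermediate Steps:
B(E) = 24 + 4*E (B(E) = (6 + E)*4 = 24 + 4*E)
l = 11
y(g) = 39 (y(g) = (24 + 4*1) + 11 = (24 + 4) + 11 = 28 + 11 = 39)
32575 - y(-30) = 32575 - 1*39 = 32575 - 39 = 32536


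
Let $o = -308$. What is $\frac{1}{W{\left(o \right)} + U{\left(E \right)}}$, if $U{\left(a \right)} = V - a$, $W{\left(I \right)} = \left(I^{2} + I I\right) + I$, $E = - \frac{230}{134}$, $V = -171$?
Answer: $\frac{67}{12679798} \approx 5.284 \cdot 10^{-6}$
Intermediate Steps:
$E = - \frac{115}{67}$ ($E = \left(-230\right) \frac{1}{134} = - \frac{115}{67} \approx -1.7164$)
$W{\left(I \right)} = I + 2 I^{2}$ ($W{\left(I \right)} = \left(I^{2} + I^{2}\right) + I = 2 I^{2} + I = I + 2 I^{2}$)
$U{\left(a \right)} = -171 - a$
$\frac{1}{W{\left(o \right)} + U{\left(E \right)}} = \frac{1}{- 308 \left(1 + 2 \left(-308\right)\right) - \frac{11342}{67}} = \frac{1}{- 308 \left(1 - 616\right) + \left(-171 + \frac{115}{67}\right)} = \frac{1}{\left(-308\right) \left(-615\right) - \frac{11342}{67}} = \frac{1}{189420 - \frac{11342}{67}} = \frac{1}{\frac{12679798}{67}} = \frac{67}{12679798}$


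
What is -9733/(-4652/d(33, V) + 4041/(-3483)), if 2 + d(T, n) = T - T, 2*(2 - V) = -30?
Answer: -3766671/899713 ≈ -4.1865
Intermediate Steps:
V = 17 (V = 2 - ½*(-30) = 2 + 15 = 17)
d(T, n) = -2 (d(T, n) = -2 + (T - T) = -2 + 0 = -2)
-9733/(-4652/d(33, V) + 4041/(-3483)) = -9733/(-4652/(-2) + 4041/(-3483)) = -9733/(-4652*(-½) + 4041*(-1/3483)) = -9733/(2326 - 449/387) = -9733/899713/387 = -9733*387/899713 = -3766671/899713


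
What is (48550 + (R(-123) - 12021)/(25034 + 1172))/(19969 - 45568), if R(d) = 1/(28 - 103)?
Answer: -2074384694/1093772925 ≈ -1.8965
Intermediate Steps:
R(d) = -1/75 (R(d) = 1/(-75) = -1/75)
(48550 + (R(-123) - 12021)/(25034 + 1172))/(19969 - 45568) = (48550 + (-1/75 - 12021)/(25034 + 1172))/(19969 - 45568) = (48550 - 901576/75/26206)/(-25599) = (48550 - 901576/75*1/26206)*(-1/25599) = (48550 - 450788/982725)*(-1/25599) = (47710847962/982725)*(-1/25599) = -2074384694/1093772925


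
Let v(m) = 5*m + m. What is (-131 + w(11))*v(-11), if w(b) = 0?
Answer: 8646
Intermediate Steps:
v(m) = 6*m
(-131 + w(11))*v(-11) = (-131 + 0)*(6*(-11)) = -131*(-66) = 8646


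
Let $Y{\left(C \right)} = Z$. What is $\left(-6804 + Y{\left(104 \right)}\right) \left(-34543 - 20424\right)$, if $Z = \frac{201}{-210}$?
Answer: $\frac{26183365549}{70} \approx 3.7405 \cdot 10^{8}$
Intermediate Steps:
$Z = - \frac{67}{70}$ ($Z = 201 \left(- \frac{1}{210}\right) = - \frac{67}{70} \approx -0.95714$)
$Y{\left(C \right)} = - \frac{67}{70}$
$\left(-6804 + Y{\left(104 \right)}\right) \left(-34543 - 20424\right) = \left(-6804 - \frac{67}{70}\right) \left(-34543 - 20424\right) = \left(- \frac{476347}{70}\right) \left(-54967\right) = \frac{26183365549}{70}$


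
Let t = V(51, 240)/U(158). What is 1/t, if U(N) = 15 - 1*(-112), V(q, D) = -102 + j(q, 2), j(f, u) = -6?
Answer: -127/108 ≈ -1.1759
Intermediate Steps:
V(q, D) = -108 (V(q, D) = -102 - 6 = -108)
U(N) = 127 (U(N) = 15 + 112 = 127)
t = -108/127 ≈ -0.85039
1/t = 1/(-108/127) = -127/108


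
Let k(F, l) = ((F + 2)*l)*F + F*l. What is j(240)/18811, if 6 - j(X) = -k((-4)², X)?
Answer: 72966/18811 ≈ 3.8789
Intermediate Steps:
k(F, l) = F*l + F*l*(2 + F) (k(F, l) = ((2 + F)*l)*F + F*l = (l*(2 + F))*F + F*l = F*l*(2 + F) + F*l = F*l + F*l*(2 + F))
j(X) = 6 + 304*X (j(X) = 6 - (-1)*(-4)²*X*(3 + (-4)²) = 6 - (-1)*16*X*(3 + 16) = 6 - (-1)*16*X*19 = 6 - (-1)*304*X = 6 - (-304)*X = 6 + 304*X)
j(240)/18811 = (6 + 304*240)/18811 = (6 + 72960)*(1/18811) = 72966*(1/18811) = 72966/18811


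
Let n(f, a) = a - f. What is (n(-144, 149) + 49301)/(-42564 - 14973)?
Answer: -49594/57537 ≈ -0.86195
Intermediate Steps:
(n(-144, 149) + 49301)/(-42564 - 14973) = ((149 - 1*(-144)) + 49301)/(-42564 - 14973) = ((149 + 144) + 49301)/(-57537) = (293 + 49301)*(-1/57537) = 49594*(-1/57537) = -49594/57537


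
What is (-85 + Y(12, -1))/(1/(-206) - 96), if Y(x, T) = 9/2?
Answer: 16583/19777 ≈ 0.83850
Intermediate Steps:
Y(x, T) = 9/2 (Y(x, T) = 9*(1/2) = 9/2)
(-85 + Y(12, -1))/(1/(-206) - 96) = (-85 + 9/2)/(1/(-206) - 96) = -161/(2*(-1/206 - 96)) = -161/(2*(-19777/206)) = -161/2*(-206/19777) = 16583/19777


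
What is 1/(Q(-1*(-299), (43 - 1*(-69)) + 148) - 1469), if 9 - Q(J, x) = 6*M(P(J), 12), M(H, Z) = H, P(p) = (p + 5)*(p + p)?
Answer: -1/1092212 ≈ -9.1557e-7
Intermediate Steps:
P(p) = 2*p*(5 + p) (P(p) = (5 + p)*(2*p) = 2*p*(5 + p))
Q(J, x) = 9 - 12*J*(5 + J) (Q(J, x) = 9 - 6*2*J*(5 + J) = 9 - 12*J*(5 + J))
1/(Q(-1*(-299), (43 - 1*(-69)) + 148) - 1469) = 1/((9 - 12*(-1*(-299))*(5 - 1*(-299))) - 1469) = 1/((9 - 12*299*(5 + 299)) - 1469) = 1/((9 - 12*299*304) - 1469) = 1/((9 - 1090752) - 1469) = 1/(-1090743 - 1469) = 1/(-1092212) = -1/1092212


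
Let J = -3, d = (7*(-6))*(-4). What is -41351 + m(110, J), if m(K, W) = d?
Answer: -41183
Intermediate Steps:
d = 168 (d = -42*(-4) = 168)
m(K, W) = 168
-41351 + m(110, J) = -41351 + 168 = -41183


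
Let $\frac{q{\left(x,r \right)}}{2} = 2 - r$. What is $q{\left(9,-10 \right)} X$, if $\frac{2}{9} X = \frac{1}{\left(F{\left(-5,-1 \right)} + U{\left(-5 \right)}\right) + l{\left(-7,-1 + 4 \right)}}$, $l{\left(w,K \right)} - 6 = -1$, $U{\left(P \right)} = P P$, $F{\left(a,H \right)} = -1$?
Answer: $\frac{108}{29} \approx 3.7241$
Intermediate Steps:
$q{\left(x,r \right)} = 4 - 2 r$ ($q{\left(x,r \right)} = 2 \left(2 - r\right) = 4 - 2 r$)
$U{\left(P \right)} = P^{2}$
$l{\left(w,K \right)} = 5$ ($l{\left(w,K \right)} = 6 - 1 = 5$)
$X = \frac{9}{58}$ ($X = \frac{9}{2 \left(\left(-1 + \left(-5\right)^{2}\right) + 5\right)} = \frac{9}{2 \left(\left(-1 + 25\right) + 5\right)} = \frac{9}{2 \left(24 + 5\right)} = \frac{9}{2 \cdot 29} = \frac{9}{2} \cdot \frac{1}{29} = \frac{9}{58} \approx 0.15517$)
$q{\left(9,-10 \right)} X = \left(4 - -20\right) \frac{9}{58} = \left(4 + 20\right) \frac{9}{58} = 24 \cdot \frac{9}{58} = \frac{108}{29}$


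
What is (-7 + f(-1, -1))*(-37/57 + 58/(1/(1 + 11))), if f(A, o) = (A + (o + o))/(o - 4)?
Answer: -253664/57 ≈ -4450.2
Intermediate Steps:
f(A, o) = (A + 2*o)/(-4 + o)
(-7 + f(-1, -1))*(-37/57 + 58/(1/(1 + 11))) = (-7 + (-1 + 2*(-1))/(-4 - 1))*(-37/57 + 58/(1/(1 + 11))) = (-7 + (-1 - 2)/(-5))*(-37*1/57 + 58/(1/12)) = (-7 - ⅕*(-3))*(-37/57 + 58/(1/12)) = (-7 + ⅗)*(-37/57 + 58*12) = -32*(-37/57 + 696)/5 = -32/5*39635/57 = -253664/57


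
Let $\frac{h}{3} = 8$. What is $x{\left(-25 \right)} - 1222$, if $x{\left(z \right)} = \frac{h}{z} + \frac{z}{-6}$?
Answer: $- \frac{182819}{150} \approx -1218.8$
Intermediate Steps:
$h = 24$ ($h = 3 \cdot 8 = 24$)
$x{\left(z \right)} = \frac{24}{z} - \frac{z}{6}$ ($x{\left(z \right)} = \frac{24}{z} + \frac{z}{-6} = \frac{24}{z} + z \left(- \frac{1}{6}\right) = \frac{24}{z} - \frac{z}{6}$)
$x{\left(-25 \right)} - 1222 = \left(\frac{24}{-25} - - \frac{25}{6}\right) - 1222 = \left(24 \left(- \frac{1}{25}\right) + \frac{25}{6}\right) - 1222 = \left(- \frac{24}{25} + \frac{25}{6}\right) - 1222 = \frac{481}{150} - 1222 = - \frac{182819}{150}$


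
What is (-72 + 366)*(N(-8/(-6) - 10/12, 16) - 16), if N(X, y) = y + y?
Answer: 4704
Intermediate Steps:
N(X, y) = 2*y
(-72 + 366)*(N(-8/(-6) - 10/12, 16) - 16) = (-72 + 366)*(2*16 - 16) = 294*(32 - 16) = 294*16 = 4704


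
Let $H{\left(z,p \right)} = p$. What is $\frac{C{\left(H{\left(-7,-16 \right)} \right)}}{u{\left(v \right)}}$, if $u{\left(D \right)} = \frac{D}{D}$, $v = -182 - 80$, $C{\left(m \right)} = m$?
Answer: $-16$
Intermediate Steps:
$v = -262$
$u{\left(D \right)} = 1$
$\frac{C{\left(H{\left(-7,-16 \right)} \right)}}{u{\left(v \right)}} = - \frac{16}{1} = \left(-16\right) 1 = -16$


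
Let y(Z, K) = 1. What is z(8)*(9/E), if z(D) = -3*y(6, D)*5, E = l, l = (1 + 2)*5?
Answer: -9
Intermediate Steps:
l = 15 (l = 3*5 = 15)
E = 15
z(D) = -15 (z(D) = -3*1*5 = -3*5 = -15)
z(8)*(9/E) = -135/15 = -15*3/5 = -9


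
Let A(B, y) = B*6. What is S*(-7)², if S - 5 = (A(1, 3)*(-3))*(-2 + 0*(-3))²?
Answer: -3283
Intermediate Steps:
A(B, y) = 6*B
S = -67 (S = 5 + ((6*1)*(-3))*(-2 + 0*(-3))² = 5 + (6*(-3))*(-2 + 0)² = 5 - 18*(-2)² = 5 - 18*4 = 5 - 72 = -67)
S*(-7)² = -67*(-7)² = -67*49 = -3283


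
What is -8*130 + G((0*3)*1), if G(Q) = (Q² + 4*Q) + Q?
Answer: -1040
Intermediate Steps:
G(Q) = Q² + 5*Q
-8*130 + G((0*3)*1) = -8*130 + ((0*3)*1)*(5 + (0*3)*1) = -1040 + (0*1)*(5 + 0*1) = -1040 + 0*(5 + 0) = -1040 + 0*5 = -1040 + 0 = -1040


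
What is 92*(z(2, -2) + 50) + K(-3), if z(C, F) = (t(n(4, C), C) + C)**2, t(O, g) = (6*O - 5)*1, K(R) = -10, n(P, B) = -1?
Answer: 12042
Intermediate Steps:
t(O, g) = -5 + 6*O (t(O, g) = (-5 + 6*O)*1 = -5 + 6*O)
z(C, F) = (-11 + C)**2 (z(C, F) = ((-5 + 6*(-1)) + C)**2 = ((-5 - 6) + C)**2 = (-11 + C)**2)
92*(z(2, -2) + 50) + K(-3) = 92*((-11 + 2)**2 + 50) - 10 = 92*((-9)**2 + 50) - 10 = 92*(81 + 50) - 10 = 92*131 - 10 = 12052 - 10 = 12042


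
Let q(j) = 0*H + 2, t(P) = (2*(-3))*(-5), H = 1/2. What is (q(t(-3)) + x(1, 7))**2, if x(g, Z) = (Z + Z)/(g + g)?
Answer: 81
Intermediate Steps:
H = 1/2 ≈ 0.50000
t(P) = 30 (t(P) = -6*(-5) = 30)
x(g, Z) = Z/g (x(g, Z) = (2*Z)/((2*g)) = (2*Z)*(1/(2*g)) = Z/g)
q(j) = 2 (q(j) = 0*(1/2) + 2 = 0 + 2 = 2)
(q(t(-3)) + x(1, 7))**2 = (2 + 7/1)**2 = (2 + 7*1)**2 = (2 + 7)**2 = 9**2 = 81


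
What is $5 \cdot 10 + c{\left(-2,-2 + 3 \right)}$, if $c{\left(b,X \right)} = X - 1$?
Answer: $50$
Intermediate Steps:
$c{\left(b,X \right)} = -1 + X$
$5 \cdot 10 + c{\left(-2,-2 + 3 \right)} = 5 \cdot 10 + \left(-1 + \left(-2 + 3\right)\right) = 50 + \left(-1 + 1\right) = 50 + 0 = 50$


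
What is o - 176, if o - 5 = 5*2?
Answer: -161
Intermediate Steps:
o = 15 (o = 5 + 5*2 = 5 + 10 = 15)
o - 176 = 15 - 176 = -161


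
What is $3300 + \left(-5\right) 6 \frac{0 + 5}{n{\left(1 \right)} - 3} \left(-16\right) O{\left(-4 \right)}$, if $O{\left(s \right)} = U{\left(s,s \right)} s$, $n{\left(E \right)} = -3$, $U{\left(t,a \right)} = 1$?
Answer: $4900$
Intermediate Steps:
$O{\left(s \right)} = s$ ($O{\left(s \right)} = 1 s = s$)
$3300 + \left(-5\right) 6 \frac{0 + 5}{n{\left(1 \right)} - 3} \left(-16\right) O{\left(-4 \right)} = 3300 + \left(-5\right) 6 \frac{0 + 5}{-3 - 3} \left(-16\right) \left(-4\right) = 3300 + - 30 \frac{5}{-6} \left(-16\right) \left(-4\right) = 3300 + - 30 \cdot 5 \left(- \frac{1}{6}\right) \left(-16\right) \left(-4\right) = 3300 + \left(-30\right) \left(- \frac{5}{6}\right) \left(-16\right) \left(-4\right) = 3300 + 25 \left(-16\right) \left(-4\right) = 3300 - -1600 = 3300 + 1600 = 4900$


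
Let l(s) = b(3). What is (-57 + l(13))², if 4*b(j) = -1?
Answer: 52441/16 ≈ 3277.6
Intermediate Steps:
b(j) = -¼ (b(j) = (¼)*(-1) = -¼)
l(s) = -¼
(-57 + l(13))² = (-57 - ¼)² = (-229/4)² = 52441/16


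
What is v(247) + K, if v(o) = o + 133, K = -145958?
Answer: -145578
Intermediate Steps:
v(o) = 133 + o
v(247) + K = (133 + 247) - 145958 = 380 - 145958 = -145578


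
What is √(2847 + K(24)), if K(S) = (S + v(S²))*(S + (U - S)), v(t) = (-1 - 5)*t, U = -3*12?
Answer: √126399 ≈ 355.53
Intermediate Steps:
U = -36
v(t) = -6*t
K(S) = -36*S + 216*S² (K(S) = (S - 6*S²)*(S + (-36 - S)) = (S - 6*S²)*(-36) = -36*S + 216*S²)
√(2847 + K(24)) = √(2847 + 36*24*(-1 + 6*24)) = √(2847 + 36*24*(-1 + 144)) = √(2847 + 36*24*143) = √(2847 + 123552) = √126399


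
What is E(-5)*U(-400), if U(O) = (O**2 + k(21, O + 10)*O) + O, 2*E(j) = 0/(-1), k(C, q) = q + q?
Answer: 0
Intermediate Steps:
k(C, q) = 2*q
E(j) = 0 (E(j) = (0/(-1))/2 = (0*(-1))/2 = (1/2)*0 = 0)
U(O) = O + O**2 + O*(20 + 2*O) (U(O) = (O**2 + (2*(O + 10))*O) + O = (O**2 + (2*(10 + O))*O) + O = (O**2 + (20 + 2*O)*O) + O = (O**2 + O*(20 + 2*O)) + O = O + O**2 + O*(20 + 2*O))
E(-5)*U(-400) = 0*(3*(-400)*(7 - 400)) = 0*(3*(-400)*(-393)) = 0*471600 = 0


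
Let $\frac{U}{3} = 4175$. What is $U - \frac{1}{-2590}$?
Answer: $\frac{32439751}{2590} \approx 12525.0$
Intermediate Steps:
$U = 12525$ ($U = 3 \cdot 4175 = 12525$)
$U - \frac{1}{-2590} = 12525 - \frac{1}{-2590} = 12525 - - \frac{1}{2590} = 12525 + \frac{1}{2590} = \frac{32439751}{2590}$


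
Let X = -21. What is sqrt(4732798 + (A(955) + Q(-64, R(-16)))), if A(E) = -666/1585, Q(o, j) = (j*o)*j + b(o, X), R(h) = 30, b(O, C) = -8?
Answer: 2*sqrt(2936282035535)/1585 ≈ 2162.2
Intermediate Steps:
Q(o, j) = -8 + o*j**2 (Q(o, j) = (j*o)*j - 8 = o*j**2 - 8 = -8 + o*j**2)
A(E) = -666/1585 (A(E) = -666*1/1585 = -666/1585)
sqrt(4732798 + (A(955) + Q(-64, R(-16)))) = sqrt(4732798 + (-666/1585 + (-8 - 64*30**2))) = sqrt(4732798 + (-666/1585 + (-8 - 64*900))) = sqrt(4732798 + (-666/1585 + (-8 - 57600))) = sqrt(4732798 + (-666/1585 - 57608)) = sqrt(4732798 - 91309346/1585) = sqrt(7410175484/1585) = 2*sqrt(2936282035535)/1585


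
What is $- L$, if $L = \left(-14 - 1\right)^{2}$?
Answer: $-225$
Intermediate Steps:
$L = 225$ ($L = \left(-14 - 1\right)^{2} = \left(-15\right)^{2} = 225$)
$- L = \left(-1\right) 225 = -225$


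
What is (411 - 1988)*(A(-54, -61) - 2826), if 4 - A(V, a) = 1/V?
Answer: 240314299/54 ≈ 4.4503e+6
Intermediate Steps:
A(V, a) = 4 - 1/V
(411 - 1988)*(A(-54, -61) - 2826) = (411 - 1988)*((4 - 1/(-54)) - 2826) = -1577*((4 - 1*(-1/54)) - 2826) = -1577*((4 + 1/54) - 2826) = -1577*(217/54 - 2826) = -1577*(-152387/54) = 240314299/54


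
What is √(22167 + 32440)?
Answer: √54607 ≈ 233.68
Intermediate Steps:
√(22167 + 32440) = √54607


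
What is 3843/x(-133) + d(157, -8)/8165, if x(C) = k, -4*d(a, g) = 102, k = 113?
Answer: 62750427/1845290 ≈ 34.006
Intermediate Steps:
d(a, g) = -51/2 (d(a, g) = -¼*102 = -51/2)
x(C) = 113
3843/x(-133) + d(157, -8)/8165 = 3843/113 - 51/2/8165 = 3843*(1/113) - 51/2*1/8165 = 3843/113 - 51/16330 = 62750427/1845290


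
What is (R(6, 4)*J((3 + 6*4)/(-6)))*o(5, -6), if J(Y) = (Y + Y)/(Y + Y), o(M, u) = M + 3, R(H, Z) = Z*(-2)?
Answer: -64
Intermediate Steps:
R(H, Z) = -2*Z
o(M, u) = 3 + M
J(Y) = 1 (J(Y) = (2*Y)/((2*Y)) = (2*Y)*(1/(2*Y)) = 1)
(R(6, 4)*J((3 + 6*4)/(-6)))*o(5, -6) = (-2*4*1)*(3 + 5) = -8*1*8 = -8*8 = -64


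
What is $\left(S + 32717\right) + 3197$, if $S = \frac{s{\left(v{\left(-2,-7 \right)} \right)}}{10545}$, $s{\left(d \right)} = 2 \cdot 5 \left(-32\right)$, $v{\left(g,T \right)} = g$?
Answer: $\frac{75742562}{2109} \approx 35914.0$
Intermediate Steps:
$s{\left(d \right)} = -320$ ($s{\left(d \right)} = 10 \left(-32\right) = -320$)
$S = - \frac{64}{2109}$ ($S = - \frac{320}{10545} = \left(-320\right) \frac{1}{10545} = - \frac{64}{2109} \approx -0.030346$)
$\left(S + 32717\right) + 3197 = \left(- \frac{64}{2109} + 32717\right) + 3197 = \frac{69000089}{2109} + 3197 = \frac{75742562}{2109}$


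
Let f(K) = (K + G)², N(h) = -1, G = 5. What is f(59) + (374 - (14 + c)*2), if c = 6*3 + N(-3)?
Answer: 4408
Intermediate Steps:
c = 17 (c = 6*3 - 1 = 18 - 1 = 17)
f(K) = (5 + K)² (f(K) = (K + 5)² = (5 + K)²)
f(59) + (374 - (14 + c)*2) = (5 + 59)² + (374 - (14 + 17)*2) = 64² + (374 - 31*2) = 4096 + (374 - 1*62) = 4096 + (374 - 62) = 4096 + 312 = 4408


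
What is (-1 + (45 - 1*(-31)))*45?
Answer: 3375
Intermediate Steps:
(-1 + (45 - 1*(-31)))*45 = (-1 + (45 + 31))*45 = (-1 + 76)*45 = 75*45 = 3375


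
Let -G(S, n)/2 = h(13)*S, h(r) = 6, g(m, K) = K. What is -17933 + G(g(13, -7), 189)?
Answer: -17849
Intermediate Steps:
G(S, n) = -12*S
-17933 + G(g(13, -7), 189) = -17933 - 12*(-7) = -17933 + 84 = -17849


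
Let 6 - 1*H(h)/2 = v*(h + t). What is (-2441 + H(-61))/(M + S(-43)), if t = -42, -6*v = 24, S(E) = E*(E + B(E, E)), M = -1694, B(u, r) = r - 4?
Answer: -3253/2176 ≈ -1.4949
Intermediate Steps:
B(u, r) = -4 + r
S(E) = E*(-4 + 2*E) (S(E) = E*(E + (-4 + E)) = E*(-4 + 2*E))
v = -4 (v = -1/6*24 = -4)
H(h) = -324 + 8*h (H(h) = 12 - (-8)*(h - 42) = 12 - (-8)*(-42 + h) = 12 - 2*(168 - 4*h) = 12 + (-336 + 8*h) = -324 + 8*h)
(-2441 + H(-61))/(M + S(-43)) = (-2441 + (-324 + 8*(-61)))/(-1694 + 2*(-43)*(-2 - 43)) = (-2441 + (-324 - 488))/(-1694 + 2*(-43)*(-45)) = (-2441 - 812)/(-1694 + 3870) = -3253/2176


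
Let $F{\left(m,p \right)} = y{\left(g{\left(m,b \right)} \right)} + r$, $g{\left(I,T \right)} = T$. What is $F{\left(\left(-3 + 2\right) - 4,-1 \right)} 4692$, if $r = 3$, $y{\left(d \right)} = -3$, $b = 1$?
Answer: $0$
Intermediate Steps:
$F{\left(m,p \right)} = 0$ ($F{\left(m,p \right)} = -3 + 3 = 0$)
$F{\left(\left(-3 + 2\right) - 4,-1 \right)} 4692 = 0 \cdot 4692 = 0$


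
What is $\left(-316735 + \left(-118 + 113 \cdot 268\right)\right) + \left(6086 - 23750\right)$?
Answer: $-304233$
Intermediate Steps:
$\left(-316735 + \left(-118 + 113 \cdot 268\right)\right) + \left(6086 - 23750\right) = \left(-316735 + \left(-118 + 30284\right)\right) - 17664 = \left(-316735 + 30166\right) - 17664 = -286569 - 17664 = -304233$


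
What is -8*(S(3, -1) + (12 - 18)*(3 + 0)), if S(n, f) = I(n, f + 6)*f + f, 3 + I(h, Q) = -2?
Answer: 112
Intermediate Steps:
I(h, Q) = -5 (I(h, Q) = -3 - 2 = -5)
S(n, f) = -4*f (S(n, f) = -5*f + f = -4*f)
-8*(S(3, -1) + (12 - 18)*(3 + 0)) = -8*(-4*(-1) + (12 - 18)*(3 + 0)) = -8*(4 - 6*3) = -8*(4 - 18) = -8*(-14) = 112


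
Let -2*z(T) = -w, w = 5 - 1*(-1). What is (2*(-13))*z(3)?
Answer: -78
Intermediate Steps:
w = 6 (w = 5 + 1 = 6)
z(T) = 3 (z(T) = -(-1)*6/2 = -½*(-6) = 3)
(2*(-13))*z(3) = (2*(-13))*3 = -26*3 = -78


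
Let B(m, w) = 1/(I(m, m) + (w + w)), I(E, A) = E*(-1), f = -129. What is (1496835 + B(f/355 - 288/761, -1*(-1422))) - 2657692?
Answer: -892143248063098/768521229 ≈ -1.1609e+6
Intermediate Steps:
I(E, A) = -E
B(m, w) = 1/(-m + 2*w) (B(m, w) = 1/(-m + (w + w)) = 1/(-m + 2*w))
(1496835 + B(f/355 - 288/761, -1*(-1422))) - 2657692 = (1496835 + 1/(-(-129/355 - 288/761) + 2*(-1*(-1422)))) - 2657692 = (1496835 + 1/(-(-129*1/355 - 288*1/761) + 2*1422)) - 2657692 = (1496835 + 1/(-(-129/355 - 288/761) + 2844)) - 2657692 = (1496835 + 1/(-1*(-200409/270155) + 2844)) - 2657692 = (1496835 + 1/(200409/270155 + 2844)) - 2657692 = (1496835 + 1/(768521229/270155)) - 2657692 = (1496835 + 270155/768521229) - 2657692 = 1150349474080370/768521229 - 2657692 = -892143248063098/768521229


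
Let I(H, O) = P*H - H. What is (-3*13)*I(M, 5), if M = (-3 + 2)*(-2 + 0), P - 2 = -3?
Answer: 156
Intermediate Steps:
P = -1 (P = 2 - 3 = -1)
M = 2 (M = -1*(-2) = 2)
I(H, O) = -2*H (I(H, O) = -H - H = -2*H)
(-3*13)*I(M, 5) = (-3*13)*(-2*2) = -39*(-4) = 156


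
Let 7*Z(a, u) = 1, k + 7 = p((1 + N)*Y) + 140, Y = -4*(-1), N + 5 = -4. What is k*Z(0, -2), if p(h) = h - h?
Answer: 19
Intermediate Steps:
N = -9 (N = -5 - 4 = -9)
Y = 4
p(h) = 0
k = 133 (k = -7 + (0 + 140) = -7 + 140 = 133)
Z(a, u) = 1/7 (Z(a, u) = (1/7)*1 = 1/7)
k*Z(0, -2) = 133*(1/7) = 19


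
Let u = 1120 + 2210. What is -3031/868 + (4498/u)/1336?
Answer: -240725911/68957640 ≈ -3.4909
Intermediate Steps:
u = 3330
-3031/868 + (4498/u)/1336 = -3031/868 + (4498/3330)/1336 = -3031*1/868 + (4498*(1/3330))*(1/1336) = -433/124 + (2249/1665)*(1/1336) = -433/124 + 2249/2224440 = -240725911/68957640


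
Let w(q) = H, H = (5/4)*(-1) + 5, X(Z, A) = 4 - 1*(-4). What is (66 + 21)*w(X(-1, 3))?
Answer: 1305/4 ≈ 326.25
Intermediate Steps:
X(Z, A) = 8 (X(Z, A) = 4 + 4 = 8)
H = 15/4 (H = (5*(1/4))*(-1) + 5 = (5/4)*(-1) + 5 = -5/4 + 5 = 15/4 ≈ 3.7500)
w(q) = 15/4
(66 + 21)*w(X(-1, 3)) = (66 + 21)*(15/4) = 87*(15/4) = 1305/4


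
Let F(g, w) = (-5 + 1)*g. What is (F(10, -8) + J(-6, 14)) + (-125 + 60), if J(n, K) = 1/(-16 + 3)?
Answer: -1366/13 ≈ -105.08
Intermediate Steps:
F(g, w) = -4*g
J(n, K) = -1/13 (J(n, K) = 1/(-13) = -1/13)
(F(10, -8) + J(-6, 14)) + (-125 + 60) = (-4*10 - 1/13) + (-125 + 60) = (-40 - 1/13) - 65 = -521/13 - 65 = -1366/13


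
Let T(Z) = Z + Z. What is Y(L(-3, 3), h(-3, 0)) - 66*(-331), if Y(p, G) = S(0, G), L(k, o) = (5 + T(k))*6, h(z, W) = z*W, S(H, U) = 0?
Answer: 21846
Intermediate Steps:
T(Z) = 2*Z
h(z, W) = W*z
L(k, o) = 30 + 12*k (L(k, o) = (5 + 2*k)*6 = 30 + 12*k)
Y(p, G) = 0
Y(L(-3, 3), h(-3, 0)) - 66*(-331) = 0 - 66*(-331) = 0 + 21846 = 21846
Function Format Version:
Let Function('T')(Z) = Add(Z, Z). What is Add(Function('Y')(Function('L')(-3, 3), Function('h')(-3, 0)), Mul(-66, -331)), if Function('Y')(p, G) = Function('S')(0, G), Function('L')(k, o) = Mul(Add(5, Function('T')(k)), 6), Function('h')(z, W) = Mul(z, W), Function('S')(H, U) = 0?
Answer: 21846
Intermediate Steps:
Function('T')(Z) = Mul(2, Z)
Function('h')(z, W) = Mul(W, z)
Function('L')(k, o) = Add(30, Mul(12, k)) (Function('L')(k, o) = Mul(Add(5, Mul(2, k)), 6) = Add(30, Mul(12, k)))
Function('Y')(p, G) = 0
Add(Function('Y')(Function('L')(-3, 3), Function('h')(-3, 0)), Mul(-66, -331)) = Add(0, Mul(-66, -331)) = Add(0, 21846) = 21846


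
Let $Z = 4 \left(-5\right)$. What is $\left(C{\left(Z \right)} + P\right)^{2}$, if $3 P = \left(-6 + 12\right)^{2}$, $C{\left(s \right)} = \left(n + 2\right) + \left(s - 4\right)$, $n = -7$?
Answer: $289$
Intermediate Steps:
$Z = -20$
$C{\left(s \right)} = -9 + s$ ($C{\left(s \right)} = \left(-7 + 2\right) + \left(s - 4\right) = -5 + \left(s - 4\right) = -5 + \left(-4 + s\right) = -9 + s$)
$P = 12$ ($P = \frac{\left(-6 + 12\right)^{2}}{3} = \frac{6^{2}}{3} = \frac{1}{3} \cdot 36 = 12$)
$\left(C{\left(Z \right)} + P\right)^{2} = \left(\left(-9 - 20\right) + 12\right)^{2} = \left(-29 + 12\right)^{2} = \left(-17\right)^{2} = 289$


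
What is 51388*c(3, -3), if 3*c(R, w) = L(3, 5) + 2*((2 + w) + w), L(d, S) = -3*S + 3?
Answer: -1027760/3 ≈ -3.4259e+5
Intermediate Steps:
L(d, S) = 3 - 3*S
c(R, w) = -8/3 + 4*w/3 (c(R, w) = ((3 - 3*5) + 2*((2 + w) + w))/3 = ((3 - 15) + 2*(2 + 2*w))/3 = (-12 + (4 + 4*w))/3 = (-8 + 4*w)/3 = -8/3 + 4*w/3)
51388*c(3, -3) = 51388*(-8/3 + (4/3)*(-3)) = 51388*(-8/3 - 4) = 51388*(-20/3) = -1027760/3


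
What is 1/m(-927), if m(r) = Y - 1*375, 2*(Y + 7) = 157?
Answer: -2/607 ≈ -0.0032949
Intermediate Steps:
Y = 143/2 (Y = -7 + (½)*157 = -7 + 157/2 = 143/2 ≈ 71.500)
m(r) = -607/2 (m(r) = 143/2 - 1*375 = 143/2 - 375 = -607/2)
1/m(-927) = 1/(-607/2) = -2/607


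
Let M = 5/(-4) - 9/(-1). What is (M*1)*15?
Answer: 465/4 ≈ 116.25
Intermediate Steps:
M = 31/4 (M = 5*(-1/4) - 9*(-1) = -5/4 + 9 = 31/4 ≈ 7.7500)
(M*1)*15 = ((31/4)*1)*15 = (31/4)*15 = 465/4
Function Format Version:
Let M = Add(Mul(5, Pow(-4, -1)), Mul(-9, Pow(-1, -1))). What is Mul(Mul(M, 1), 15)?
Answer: Rational(465, 4) ≈ 116.25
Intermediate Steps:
M = Rational(31, 4) (M = Add(Mul(5, Rational(-1, 4)), Mul(-9, -1)) = Add(Rational(-5, 4), 9) = Rational(31, 4) ≈ 7.7500)
Mul(Mul(M, 1), 15) = Mul(Mul(Rational(31, 4), 1), 15) = Mul(Rational(31, 4), 15) = Rational(465, 4)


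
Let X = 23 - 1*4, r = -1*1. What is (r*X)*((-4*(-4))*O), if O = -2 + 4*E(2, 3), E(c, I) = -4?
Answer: 5472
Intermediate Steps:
r = -1
O = -18 (O = -2 + 4*(-4) = -2 - 16 = -18)
X = 19 (X = 23 - 4 = 19)
(r*X)*((-4*(-4))*O) = (-1*19)*(-4*(-4)*(-18)) = -304*(-18) = -19*(-288) = 5472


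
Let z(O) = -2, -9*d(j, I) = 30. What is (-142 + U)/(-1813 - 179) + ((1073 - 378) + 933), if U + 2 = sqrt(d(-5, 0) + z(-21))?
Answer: 135130/83 - I*sqrt(3)/1494 ≈ 1628.1 - 0.0011593*I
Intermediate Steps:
d(j, I) = -10/3 (d(j, I) = -1/9*30 = -10/3)
U = -2 + 4*I*sqrt(3)/3 (U = -2 + sqrt(-10/3 - 2) = -2 + sqrt(-16/3) = -2 + 4*I*sqrt(3)/3 ≈ -2.0 + 2.3094*I)
(-142 + U)/(-1813 - 179) + ((1073 - 378) + 933) = (-142 + (-2 + 4*I*sqrt(3)/3))/(-1813 - 179) + ((1073 - 378) + 933) = (-144 + 4*I*sqrt(3)/3)/(-1992) + (695 + 933) = (-144 + 4*I*sqrt(3)/3)*(-1/1992) + 1628 = (6/83 - I*sqrt(3)/1494) + 1628 = 135130/83 - I*sqrt(3)/1494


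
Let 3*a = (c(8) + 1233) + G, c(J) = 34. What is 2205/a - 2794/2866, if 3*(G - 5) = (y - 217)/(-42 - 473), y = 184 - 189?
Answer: 3966586787/938835682 ≈ 4.2250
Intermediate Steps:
y = -5
G = 2649/515 (G = 5 + ((-5 - 217)/(-42 - 473))/3 = 5 + (-222/(-515))/3 = 5 + (-222*(-1/515))/3 = 5 + (⅓)*(222/515) = 5 + 74/515 = 2649/515 ≈ 5.1437)
a = 655154/1545 (a = ((34 + 1233) + 2649/515)/3 = (1267 + 2649/515)/3 = (⅓)*(655154/515) = 655154/1545 ≈ 424.05)
2205/a - 2794/2866 = 2205/(655154/1545) - 2794/2866 = 2205*(1545/655154) - 2794*1/2866 = 3406725/655154 - 1397/1433 = 3966586787/938835682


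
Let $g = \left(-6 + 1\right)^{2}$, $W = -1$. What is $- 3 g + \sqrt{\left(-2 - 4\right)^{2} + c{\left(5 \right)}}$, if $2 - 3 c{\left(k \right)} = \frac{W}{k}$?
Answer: $-75 + \frac{\sqrt{8265}}{15} \approx -68.939$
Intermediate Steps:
$c{\left(k \right)} = \frac{2}{3} + \frac{1}{3 k}$ ($c{\left(k \right)} = \frac{2}{3} - \frac{\left(-1\right) \frac{1}{k}}{3} = \frac{2}{3} + \frac{1}{3 k}$)
$g = 25$ ($g = \left(-5\right)^{2} = 25$)
$- 3 g + \sqrt{\left(-2 - 4\right)^{2} + c{\left(5 \right)}} = \left(-3\right) 25 + \sqrt{\left(-2 - 4\right)^{2} + \frac{1 + 2 \cdot 5}{3 \cdot 5}} = -75 + \sqrt{\left(-6\right)^{2} + \frac{1}{3} \cdot \frac{1}{5} \left(1 + 10\right)} = -75 + \sqrt{36 + \frac{1}{3} \cdot \frac{1}{5} \cdot 11} = -75 + \sqrt{36 + \frac{11}{15}} = -75 + \sqrt{\frac{551}{15}} = -75 + \frac{\sqrt{8265}}{15}$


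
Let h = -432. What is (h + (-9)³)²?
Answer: 1347921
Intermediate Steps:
(h + (-9)³)² = (-432 + (-9)³)² = (-432 - 729)² = (-1161)² = 1347921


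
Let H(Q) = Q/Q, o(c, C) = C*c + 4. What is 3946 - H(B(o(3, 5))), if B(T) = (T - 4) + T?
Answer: 3945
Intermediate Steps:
o(c, C) = 4 + C*c
B(T) = -4 + 2*T (B(T) = (-4 + T) + T = -4 + 2*T)
H(Q) = 1
3946 - H(B(o(3, 5))) = 3946 - 1*1 = 3946 - 1 = 3945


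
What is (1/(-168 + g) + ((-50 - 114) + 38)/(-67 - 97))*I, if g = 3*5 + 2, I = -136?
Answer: -641308/6191 ≈ -103.59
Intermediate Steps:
g = 17 (g = 15 + 2 = 17)
(1/(-168 + g) + ((-50 - 114) + 38)/(-67 - 97))*I = (1/(-168 + 17) + ((-50 - 114) + 38)/(-67 - 97))*(-136) = (1/(-151) + (-164 + 38)/(-164))*(-136) = (-1/151 - 126*(-1/164))*(-136) = (-1/151 + 63/82)*(-136) = (9431/12382)*(-136) = -641308/6191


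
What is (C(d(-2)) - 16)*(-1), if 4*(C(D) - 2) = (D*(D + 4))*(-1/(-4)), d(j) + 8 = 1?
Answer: 203/16 ≈ 12.688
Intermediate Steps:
d(j) = -7 (d(j) = -8 + 1 = -7)
C(D) = 2 + D*(4 + D)/16 (C(D) = 2 + ((D*(D + 4))*(-1/(-4)))/4 = 2 + ((D*(4 + D))*(-1*(-1/4)))/4 = 2 + ((D*(4 + D))*(1/4))/4 = 2 + (D*(4 + D)/4)/4 = 2 + D*(4 + D)/16)
(C(d(-2)) - 16)*(-1) = ((2 + (1/4)*(-7) + (1/16)*(-7)**2) - 16)*(-1) = ((2 - 7/4 + (1/16)*49) - 16)*(-1) = ((2 - 7/4 + 49/16) - 16)*(-1) = (53/16 - 16)*(-1) = -203/16*(-1) = 203/16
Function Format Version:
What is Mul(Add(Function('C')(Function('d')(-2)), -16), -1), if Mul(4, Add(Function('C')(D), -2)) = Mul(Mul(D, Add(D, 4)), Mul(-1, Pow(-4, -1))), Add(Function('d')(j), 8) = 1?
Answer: Rational(203, 16) ≈ 12.688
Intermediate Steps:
Function('d')(j) = -7 (Function('d')(j) = Add(-8, 1) = -7)
Function('C')(D) = Add(2, Mul(Rational(1, 16), D, Add(4, D))) (Function('C')(D) = Add(2, Mul(Rational(1, 4), Mul(Mul(D, Add(D, 4)), Mul(-1, Pow(-4, -1))))) = Add(2, Mul(Rational(1, 4), Mul(Mul(D, Add(4, D)), Mul(-1, Rational(-1, 4))))) = Add(2, Mul(Rational(1, 4), Mul(Mul(D, Add(4, D)), Rational(1, 4)))) = Add(2, Mul(Rational(1, 4), Mul(Rational(1, 4), D, Add(4, D)))) = Add(2, Mul(Rational(1, 16), D, Add(4, D))))
Mul(Add(Function('C')(Function('d')(-2)), -16), -1) = Mul(Add(Add(2, Mul(Rational(1, 4), -7), Mul(Rational(1, 16), Pow(-7, 2))), -16), -1) = Mul(Add(Add(2, Rational(-7, 4), Mul(Rational(1, 16), 49)), -16), -1) = Mul(Add(Add(2, Rational(-7, 4), Rational(49, 16)), -16), -1) = Mul(Add(Rational(53, 16), -16), -1) = Mul(Rational(-203, 16), -1) = Rational(203, 16)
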